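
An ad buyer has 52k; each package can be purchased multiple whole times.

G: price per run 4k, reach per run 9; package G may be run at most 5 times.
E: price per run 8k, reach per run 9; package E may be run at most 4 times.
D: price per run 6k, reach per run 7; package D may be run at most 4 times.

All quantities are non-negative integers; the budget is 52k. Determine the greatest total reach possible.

82

G has the best ratio (9/4); taking only G gives at most 5×9 = 45 (stopped by the supply cap of 5).
Mixing does better — 5×G, 1×E, and 4×D: price 52 ≤ 52, reach 5·9 + 1·9 + 4·7 = 82.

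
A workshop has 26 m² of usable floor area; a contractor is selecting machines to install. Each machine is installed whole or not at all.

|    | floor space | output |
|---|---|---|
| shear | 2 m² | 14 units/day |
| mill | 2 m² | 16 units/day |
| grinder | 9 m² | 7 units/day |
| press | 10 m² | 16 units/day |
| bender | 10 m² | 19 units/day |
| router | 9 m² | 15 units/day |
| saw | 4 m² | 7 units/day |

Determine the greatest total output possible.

65

This is a 0-1 knapsack instance.
Allowing fractional choices, the relaxed optimum would be about 69.3, but machines are indivisible.
shear + mill + bender + router: floor space 2 + 2 + 10 + 9 = 23 ≤ 26, output 14 + 16 + 19 + 15 = 64.
shear + mill + press + bender: floor space 2 + 2 + 10 + 10 = 24 ≤ 26, output 14 + 16 + 16 + 19 = 65.
Best is shear, mill, press, and bender with total output 65.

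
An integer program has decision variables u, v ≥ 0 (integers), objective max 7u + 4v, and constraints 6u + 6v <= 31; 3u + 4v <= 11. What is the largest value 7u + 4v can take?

Relaxing integrality, the LP optimum is 25.67 at (u,v) = (3.67, 0), which is not an integer point.
(u,v)=(3,0): 6·3+6·0=18≤31, 3·3+4·0=9≤11, objective 21.
(u,v)=(2,1): 6·2+6·1=18≤31, 3·2+4·1=10≤11, objective 18.
(u,v)=(2,0): 6·2+6·0=12≤31, 3·2+4·0=6≤11, objective 14.
The best lattice point is (3,0), giving 21.

21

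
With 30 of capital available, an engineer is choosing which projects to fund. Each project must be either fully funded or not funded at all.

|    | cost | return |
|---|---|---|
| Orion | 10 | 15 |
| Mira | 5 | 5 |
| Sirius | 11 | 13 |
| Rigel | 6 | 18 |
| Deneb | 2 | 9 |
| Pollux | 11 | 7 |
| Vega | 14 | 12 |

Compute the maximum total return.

55

Orion + Sirius + Rigel + Deneb: cost 10 + 11 + 6 + 2 = 29 ≤ 30, return 15 + 13 + 18 + 9 = 55.
Orion + Rigel + Deneb + Pollux: cost 10 + 6 + 2 + 11 = 29 ≤ 30, return 15 + 18 + 9 + 7 = 49.
Best is Orion, Sirius, Rigel, and Deneb with total return 55.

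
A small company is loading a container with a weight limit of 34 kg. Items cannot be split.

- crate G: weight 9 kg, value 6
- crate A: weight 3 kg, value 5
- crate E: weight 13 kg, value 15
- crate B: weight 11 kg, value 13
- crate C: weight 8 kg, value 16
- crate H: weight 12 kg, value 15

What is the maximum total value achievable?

49

This is a 0-1 knapsack instance.
Take crate A, crate B, crate C, and crate H: weight 3 + 11 + 8 + 12 = 34 ≤ 34, value 5 + 13 + 16 + 15 = 49.
No other feasible combination does better.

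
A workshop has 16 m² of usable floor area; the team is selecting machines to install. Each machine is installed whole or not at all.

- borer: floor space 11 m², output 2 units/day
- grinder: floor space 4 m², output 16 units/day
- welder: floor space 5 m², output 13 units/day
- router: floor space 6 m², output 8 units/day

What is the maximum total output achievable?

Allowing fractional choices, the relaxed optimum would be about 37.2, but machines are indivisible.
grinder + welder: floor space 4 + 5 = 9 ≤ 16, output 16 + 13 = 29.
grinder + router: floor space 4 + 6 = 10 ≤ 16, output 16 + 8 = 24.
grinder + welder + router: floor space 4 + 5 + 6 = 15 ≤ 16, output 16 + 13 + 8 = 37.
Best is grinder, welder, and router with total output 37.

37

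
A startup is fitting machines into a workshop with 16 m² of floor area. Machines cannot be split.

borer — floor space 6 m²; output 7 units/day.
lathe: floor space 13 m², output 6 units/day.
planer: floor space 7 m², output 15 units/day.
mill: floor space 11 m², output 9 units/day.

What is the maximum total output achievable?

Allowing fractional choices, the relaxed optimum would be about 24.5, but machines are indivisible.
mill: floor space 11 ≤ 16, output 9.
borer + planer: floor space 6 + 7 = 13 ≤ 16, output 7 + 15 = 22.
planer: floor space 7 ≤ 16, output 15.
Best is borer and planer with total output 22.

22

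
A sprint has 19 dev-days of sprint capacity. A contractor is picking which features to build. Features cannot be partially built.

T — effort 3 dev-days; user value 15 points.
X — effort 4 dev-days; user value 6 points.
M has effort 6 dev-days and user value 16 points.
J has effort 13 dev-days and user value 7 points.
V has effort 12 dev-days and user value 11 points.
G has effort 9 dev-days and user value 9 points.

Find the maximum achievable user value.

Allowing fractional choices, the relaxed optimum would be about 43.0, but features are indivisible.
T + M + G: effort 3 + 6 + 9 = 18 ≤ 19, user value 15 + 16 + 9 = 40.
T + X + M: effort 3 + 4 + 6 = 13 ≤ 19, user value 15 + 6 + 16 = 37.
T + X + V: effort 3 + 4 + 12 = 19 ≤ 19, user value 15 + 6 + 11 = 32.
Best is T, M, and G with total user value 40.

40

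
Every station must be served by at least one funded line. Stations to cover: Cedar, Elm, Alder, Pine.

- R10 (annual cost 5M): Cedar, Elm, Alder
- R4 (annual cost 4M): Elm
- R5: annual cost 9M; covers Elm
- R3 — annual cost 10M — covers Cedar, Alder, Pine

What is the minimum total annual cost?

14

The greedy cost-per-new-station heuristic would pick R10 and R3 for 15, but a cheaper cover exists.
Choose R4 and R3: together they cover Cedar, Elm, Alder, Pine — every station.
Total annual cost: 4 + 10 = 14.
No cover costs less than 14.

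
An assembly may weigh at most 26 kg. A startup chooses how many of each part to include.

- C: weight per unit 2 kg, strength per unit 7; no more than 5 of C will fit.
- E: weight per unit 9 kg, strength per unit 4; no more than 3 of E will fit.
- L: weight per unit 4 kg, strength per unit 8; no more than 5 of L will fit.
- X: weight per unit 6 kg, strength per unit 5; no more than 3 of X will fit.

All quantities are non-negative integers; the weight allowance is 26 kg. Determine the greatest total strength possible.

3×C and 5×L: weight 26 ≤ 26, strength 3·7 + 5·8 = 61.
5×C and 4×L: weight 26 ≤ 26, strength 5·7 + 4·8 = 67.
Best is 67.

67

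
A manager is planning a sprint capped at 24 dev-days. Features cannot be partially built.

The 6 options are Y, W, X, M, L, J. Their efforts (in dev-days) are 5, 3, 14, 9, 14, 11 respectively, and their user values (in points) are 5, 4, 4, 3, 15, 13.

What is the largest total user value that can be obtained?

24

Take Y, W, and L: effort 5 + 3 + 14 = 22 ≤ 24, user value 5 + 4 + 15 = 24.
No other feasible combination does better.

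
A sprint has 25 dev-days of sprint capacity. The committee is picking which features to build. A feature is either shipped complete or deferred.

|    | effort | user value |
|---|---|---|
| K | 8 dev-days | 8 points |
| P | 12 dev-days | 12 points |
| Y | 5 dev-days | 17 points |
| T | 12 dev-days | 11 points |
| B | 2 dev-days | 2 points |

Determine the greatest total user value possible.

37

This is a 0-1 knapsack instance.
K + P + Y: effort 8 + 12 + 5 = 25 ≤ 25, user value 8 + 12 + 17 = 37.
K + Y + T: effort 8 + 5 + 12 = 25 ≤ 25, user value 8 + 17 + 11 = 36.
P + Y + B: effort 12 + 5 + 2 = 19 ≤ 25, user value 12 + 17 + 2 = 31.
Best is K, P, and Y with total user value 37.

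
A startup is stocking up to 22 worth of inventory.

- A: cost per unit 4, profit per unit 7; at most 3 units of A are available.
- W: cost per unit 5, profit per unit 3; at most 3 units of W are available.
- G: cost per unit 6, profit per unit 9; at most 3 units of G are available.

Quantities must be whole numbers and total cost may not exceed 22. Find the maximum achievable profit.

This is a bounded integer knapsack.
A has the best ratio (7/4); taking only A gives at most 3×7 = 21 (stopped by the supply cap of 3).
Mixing does better — 1×A and 3×G: cost 22 ≤ 22, profit 1·7 + 3·9 = 34.

34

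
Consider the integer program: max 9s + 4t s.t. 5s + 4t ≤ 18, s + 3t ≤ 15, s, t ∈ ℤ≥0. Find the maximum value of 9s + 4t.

27

Relaxing integrality, the LP optimum is 32.40 at (s,t) = (3.6, 0), which is not an integer point.
(s,t)=(3,0) is feasible, giving 27.
(s,t)=(2,1) is feasible, giving 22.
(s,t)=(2,0) is feasible, giving 18.
No feasible integer point exceeds 27.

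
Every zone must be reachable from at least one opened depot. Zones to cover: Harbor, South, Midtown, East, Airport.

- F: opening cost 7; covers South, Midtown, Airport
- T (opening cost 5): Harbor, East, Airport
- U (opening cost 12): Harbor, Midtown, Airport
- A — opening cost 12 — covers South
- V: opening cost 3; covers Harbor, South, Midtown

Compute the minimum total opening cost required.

Choose T and V: together they cover Harbor, South, Midtown, East, Airport — every zone.
Total opening cost: 5 + 3 = 8.
No cover costs less than 8.

8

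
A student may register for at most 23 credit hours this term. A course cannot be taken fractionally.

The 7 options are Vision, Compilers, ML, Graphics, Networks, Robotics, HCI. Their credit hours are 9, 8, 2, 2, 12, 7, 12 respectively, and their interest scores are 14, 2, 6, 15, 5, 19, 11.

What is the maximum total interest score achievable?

ML + Graphics + Robotics + HCI: credit hours 2 + 2 + 7 + 12 = 23 ≤ 23, interest score 6 + 15 + 19 + 11 = 51.
Vision + ML + Graphics + Robotics: credit hours 9 + 2 + 2 + 7 = 20 ≤ 23, interest score 14 + 6 + 15 + 19 = 54.
Best is Vision, ML, Graphics, and Robotics with total interest score 54.

54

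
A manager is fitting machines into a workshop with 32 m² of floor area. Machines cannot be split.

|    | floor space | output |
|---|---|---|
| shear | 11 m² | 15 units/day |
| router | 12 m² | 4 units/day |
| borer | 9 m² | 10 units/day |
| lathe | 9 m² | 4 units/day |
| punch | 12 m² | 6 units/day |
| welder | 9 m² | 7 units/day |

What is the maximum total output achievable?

shear + borer + punch: floor space 11 + 9 + 12 = 32 ≤ 32, output 15 + 10 + 6 = 31.
shear + borer + welder: floor space 11 + 9 + 9 = 29 ≤ 32, output 15 + 10 + 7 = 32.
shear + borer + lathe: floor space 11 + 9 + 9 = 29 ≤ 32, output 15 + 10 + 4 = 29.
Best is shear, borer, and welder with total output 32.

32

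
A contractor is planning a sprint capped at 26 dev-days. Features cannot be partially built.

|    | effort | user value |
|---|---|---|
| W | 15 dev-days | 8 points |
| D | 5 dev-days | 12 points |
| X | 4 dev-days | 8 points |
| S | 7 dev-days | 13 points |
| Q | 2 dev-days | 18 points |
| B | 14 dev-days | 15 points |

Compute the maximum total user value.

This is an integer program with binary decision variables.
D + X + Q + B: effort 5 + 4 + 2 + 14 = 25 ≤ 26, user value 12 + 8 + 18 + 15 = 53.
S + Q + B: effort 7 + 2 + 14 = 23 ≤ 26, user value 13 + 18 + 15 = 46.
D + X + S + Q: effort 5 + 4 + 7 + 2 = 18 ≤ 26, user value 12 + 8 + 13 + 18 = 51.
Best is D, X, Q, and B with total user value 53.

53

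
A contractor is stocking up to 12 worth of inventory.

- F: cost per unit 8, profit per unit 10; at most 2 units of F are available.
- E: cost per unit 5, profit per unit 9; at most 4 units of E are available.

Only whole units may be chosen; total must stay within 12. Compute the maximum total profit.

Take 2×E: cost 10 ≤ 12, profit 2·9 = 18.
No other integer combination yields more.

18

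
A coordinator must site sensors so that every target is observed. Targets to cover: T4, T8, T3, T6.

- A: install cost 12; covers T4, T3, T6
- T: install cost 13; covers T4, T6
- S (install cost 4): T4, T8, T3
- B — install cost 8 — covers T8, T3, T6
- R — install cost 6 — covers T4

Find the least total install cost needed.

This is a weighted set-cover instance.
Choose S and B: together they cover T4, T8, T3, T6 — every target.
Total install cost: 4 + 8 = 12.

12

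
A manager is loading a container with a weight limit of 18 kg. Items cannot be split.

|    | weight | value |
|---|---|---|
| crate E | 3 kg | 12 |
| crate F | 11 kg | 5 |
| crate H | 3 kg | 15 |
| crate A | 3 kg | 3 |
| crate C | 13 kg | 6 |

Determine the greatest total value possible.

This is an integer program with binary decision variables.
crate E + crate F + crate H: weight 3 + 11 + 3 = 17 ≤ 18, value 12 + 5 + 15 = 32.
crate E + crate H: weight 3 + 3 = 6 ≤ 18, value 12 + 15 = 27.
crate E + crate H + crate A: weight 3 + 3 + 3 = 9 ≤ 18, value 12 + 15 + 3 = 30.
Best is crate E, crate F, and crate H with total value 32.

32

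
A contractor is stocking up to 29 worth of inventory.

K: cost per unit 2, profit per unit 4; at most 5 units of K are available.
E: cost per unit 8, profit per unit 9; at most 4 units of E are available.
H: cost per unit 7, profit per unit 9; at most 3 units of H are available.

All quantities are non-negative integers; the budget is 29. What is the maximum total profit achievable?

4×K and 3×H: cost 29 ≤ 29, profit 4·4 + 3·9 = 43.
3×K and 3×H: cost 27 ≤ 29, profit 3·4 + 3·9 = 39.
Best is 43.

43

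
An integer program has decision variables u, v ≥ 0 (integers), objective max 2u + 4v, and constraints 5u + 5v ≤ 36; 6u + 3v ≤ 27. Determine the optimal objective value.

28

The continuous relaxation peaks at (0, 7.2) with value 28.80; rounding to a feasible lattice point costs some objective.
(u,v)=(0,7) is feasible, giving 28.
(u,v)=(1,6) is feasible, giving 26.
(u,v)=(0,6) is feasible, giving 24.
Maximum is 28 at (u,v)=(0,7).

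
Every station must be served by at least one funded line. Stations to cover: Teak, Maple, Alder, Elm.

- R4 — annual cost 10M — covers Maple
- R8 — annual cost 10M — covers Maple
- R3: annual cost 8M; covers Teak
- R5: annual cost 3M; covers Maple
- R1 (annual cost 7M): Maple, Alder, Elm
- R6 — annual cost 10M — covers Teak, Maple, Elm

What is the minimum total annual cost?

15

Choose R3 and R1: together they cover Teak, Maple, Alder, Elm — every station.
Total annual cost: 8 + 7 = 15.
No cover costs less than 15.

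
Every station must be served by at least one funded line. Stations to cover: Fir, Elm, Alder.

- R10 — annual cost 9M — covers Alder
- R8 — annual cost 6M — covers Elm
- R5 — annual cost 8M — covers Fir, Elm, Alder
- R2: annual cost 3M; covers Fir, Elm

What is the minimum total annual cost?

This is an integer covering problem.
The greedy cost-per-new-station heuristic would pick R2 and R5 for 11, but a cheaper cover exists.
R5 alone covers Fir, Elm, Alder — every station.
Total annual cost: 8.
No cover costs less than 8.

8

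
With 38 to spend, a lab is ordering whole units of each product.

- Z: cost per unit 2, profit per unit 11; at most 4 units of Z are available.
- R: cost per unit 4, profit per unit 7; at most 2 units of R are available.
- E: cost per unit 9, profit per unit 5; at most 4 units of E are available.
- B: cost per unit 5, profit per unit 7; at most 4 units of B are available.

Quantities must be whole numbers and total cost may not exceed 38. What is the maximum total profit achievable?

This is a bounded integer knapsack.
4×Z, 1×R, and 4×B: cost 32 ≤ 38, profit 4·11 + 1·7 + 4·7 = 79.
4×Z, 2×R, and 4×B: cost 36 ≤ 38, profit 4·11 + 2·7 + 4·7 = 86.
Best is 86.

86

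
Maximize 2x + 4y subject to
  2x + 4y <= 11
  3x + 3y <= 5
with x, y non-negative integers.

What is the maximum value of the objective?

4

(x,y)=(0,1) is feasible, giving 4.
(x,y)=(1,0) is feasible, giving 2.
The best lattice point is (0,1), giving 4.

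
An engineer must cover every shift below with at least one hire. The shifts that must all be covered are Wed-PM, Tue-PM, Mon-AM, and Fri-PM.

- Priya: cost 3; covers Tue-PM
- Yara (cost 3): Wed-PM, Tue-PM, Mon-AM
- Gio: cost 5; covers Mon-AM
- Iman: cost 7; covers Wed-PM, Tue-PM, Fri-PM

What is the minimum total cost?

10

This is a weighted set-cover instance.
Choose Yara and Iman: together they cover Wed-PM, Tue-PM, Mon-AM, Fri-PM — every shift.
Total cost: 3 + 7 = 10.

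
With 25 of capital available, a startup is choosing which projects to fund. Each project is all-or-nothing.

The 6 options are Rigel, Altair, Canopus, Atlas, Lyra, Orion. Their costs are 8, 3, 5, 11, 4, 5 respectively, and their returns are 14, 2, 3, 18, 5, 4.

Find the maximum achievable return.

37

Rigel + Atlas + Orion: cost 8 + 11 + 5 = 24 ≤ 25, return 14 + 18 + 4 = 36.
Rigel + Atlas + Lyra: cost 8 + 11 + 4 = 23 ≤ 25, return 14 + 18 + 5 = 37.
Rigel + Canopus + Atlas: cost 8 + 5 + 11 = 24 ≤ 25, return 14 + 3 + 18 = 35.
Best is Rigel, Atlas, and Lyra with total return 37.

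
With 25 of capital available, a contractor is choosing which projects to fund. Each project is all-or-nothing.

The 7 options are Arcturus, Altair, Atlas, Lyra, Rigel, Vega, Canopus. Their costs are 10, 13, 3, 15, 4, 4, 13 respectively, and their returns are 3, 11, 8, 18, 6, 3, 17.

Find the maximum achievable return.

Take Atlas, Rigel, Vega, and Canopus: cost 3 + 4 + 4 + 13 = 24 ≤ 25, return 8 + 6 + 3 + 17 = 34.
No other feasible combination does better.

34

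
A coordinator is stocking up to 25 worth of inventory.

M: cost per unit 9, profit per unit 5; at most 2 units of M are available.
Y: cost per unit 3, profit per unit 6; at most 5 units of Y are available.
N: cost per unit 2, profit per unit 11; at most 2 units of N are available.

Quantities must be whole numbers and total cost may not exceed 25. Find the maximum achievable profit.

52

N has the best ratio (11/2); taking only N gives at most 2×11 = 22 (stopped by the supply cap of 2).
Mixing does better — 5×Y and 2×N: cost 19 ≤ 25, profit 5·6 + 2·11 = 52.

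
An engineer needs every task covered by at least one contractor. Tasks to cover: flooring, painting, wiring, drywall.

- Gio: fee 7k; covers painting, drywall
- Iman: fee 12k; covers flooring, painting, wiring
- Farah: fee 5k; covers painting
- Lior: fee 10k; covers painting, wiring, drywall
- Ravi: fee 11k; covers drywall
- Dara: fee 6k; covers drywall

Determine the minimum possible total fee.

18

Choose Iman and Dara: together they cover flooring, painting, wiring, drywall — every task.
Total fee: 12 + 6 = 18.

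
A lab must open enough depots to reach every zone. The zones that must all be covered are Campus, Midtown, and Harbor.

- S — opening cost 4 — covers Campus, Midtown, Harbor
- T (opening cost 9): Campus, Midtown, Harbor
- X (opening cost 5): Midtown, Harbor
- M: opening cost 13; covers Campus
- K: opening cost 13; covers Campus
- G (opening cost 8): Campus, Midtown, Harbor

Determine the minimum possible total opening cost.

4

This is a weighted set-cover instance.
S alone covers Campus, Midtown, Harbor — every zone.
Total opening cost: 4.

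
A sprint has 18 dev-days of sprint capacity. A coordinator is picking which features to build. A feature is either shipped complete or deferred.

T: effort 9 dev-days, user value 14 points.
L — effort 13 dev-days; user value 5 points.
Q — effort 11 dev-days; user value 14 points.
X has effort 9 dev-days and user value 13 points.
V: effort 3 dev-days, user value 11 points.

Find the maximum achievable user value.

Take T and X: effort 9 + 9 = 18 ≤ 18, user value 14 + 13 = 27.
No other feasible combination does better.

27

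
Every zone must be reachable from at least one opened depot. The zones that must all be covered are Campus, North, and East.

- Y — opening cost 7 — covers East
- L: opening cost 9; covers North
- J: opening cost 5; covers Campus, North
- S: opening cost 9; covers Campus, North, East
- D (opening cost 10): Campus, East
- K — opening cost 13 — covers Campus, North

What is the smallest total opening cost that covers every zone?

The greedy cost-per-new-zone heuristic would pick J and Y for 12, but a cheaper cover exists.
S alone covers Campus, North, East — every zone.
Total opening cost: 9.
No cover costs less than 9.

9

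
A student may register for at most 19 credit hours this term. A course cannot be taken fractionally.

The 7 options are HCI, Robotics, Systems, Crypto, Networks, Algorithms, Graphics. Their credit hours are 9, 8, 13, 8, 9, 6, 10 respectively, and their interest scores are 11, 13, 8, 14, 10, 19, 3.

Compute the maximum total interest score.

33

Robotics + Algorithms: credit hours 8 + 6 = 14 ≤ 19, interest score 13 + 19 = 32.
Crypto + Algorithms: credit hours 8 + 6 = 14 ≤ 19, interest score 14 + 19 = 33.
Best is Crypto and Algorithms with total interest score 33.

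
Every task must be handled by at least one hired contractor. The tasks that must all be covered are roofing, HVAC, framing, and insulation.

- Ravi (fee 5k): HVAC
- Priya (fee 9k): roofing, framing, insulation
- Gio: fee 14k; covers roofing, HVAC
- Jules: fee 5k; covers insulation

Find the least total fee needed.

Choose Ravi and Priya: together they cover roofing, HVAC, framing, insulation — every task.
Total fee: 5 + 9 = 14.
No cover costs less than 14.

14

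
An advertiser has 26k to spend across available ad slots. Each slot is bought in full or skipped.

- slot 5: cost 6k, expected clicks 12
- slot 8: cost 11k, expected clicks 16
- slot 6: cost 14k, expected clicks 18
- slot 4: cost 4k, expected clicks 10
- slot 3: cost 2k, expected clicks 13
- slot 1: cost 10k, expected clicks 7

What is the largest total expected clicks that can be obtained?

Treat it as a binary knapsack problem.
slot 5 + slot 6 + slot 4 + slot 3: cost 6 + 14 + 4 + 2 = 26 ≤ 26, expected clicks 12 + 18 + 10 + 13 = 53.
slot 5 + slot 6 + slot 3: cost 6 + 14 + 2 = 22 ≤ 26, expected clicks 12 + 18 + 13 = 43.
slot 5 + slot 8 + slot 4 + slot 3: cost 6 + 11 + 4 + 2 = 23 ≤ 26, expected clicks 12 + 16 + 10 + 13 = 51.
Best is slot 5, slot 6, slot 4, and slot 3 with total expected clicks 53.

53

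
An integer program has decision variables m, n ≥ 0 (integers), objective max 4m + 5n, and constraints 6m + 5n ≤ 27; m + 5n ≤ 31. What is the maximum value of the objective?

(m,n)=(0,5) is feasible, giving 25.
(m,n)=(1,4) is feasible, giving 24.
The best lattice point is (0,5), giving 25.

25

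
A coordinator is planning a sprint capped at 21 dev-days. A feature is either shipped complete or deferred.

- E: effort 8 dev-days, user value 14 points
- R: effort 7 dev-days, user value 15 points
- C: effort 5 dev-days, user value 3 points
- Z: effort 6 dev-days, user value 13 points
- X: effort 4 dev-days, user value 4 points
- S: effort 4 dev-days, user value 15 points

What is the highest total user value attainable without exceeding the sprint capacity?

47

Treat it as a binary knapsack problem.
Allowing fractional choices, the relaxed optimum would be about 50.0, but features are indivisible.
E + R + S: effort 8 + 7 + 4 = 19 ≤ 21, user value 14 + 15 + 15 = 44.
R + Z + X + S: effort 7 + 6 + 4 + 4 = 21 ≤ 21, user value 15 + 13 + 4 + 15 = 47.
R + Z + S: effort 7 + 6 + 4 = 17 ≤ 21, user value 15 + 13 + 15 = 43.
Best is R, Z, X, and S with total user value 47.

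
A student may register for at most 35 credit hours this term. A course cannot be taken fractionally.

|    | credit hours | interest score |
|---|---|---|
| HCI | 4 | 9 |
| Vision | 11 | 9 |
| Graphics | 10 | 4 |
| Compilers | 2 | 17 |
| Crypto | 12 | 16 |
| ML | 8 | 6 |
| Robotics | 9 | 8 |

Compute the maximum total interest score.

56

Allowing fractional choices, the relaxed optimum would be about 56.5, but courses are indivisible.
HCI + Compilers + Crypto + ML + Robotics: credit hours 4 + 2 + 12 + 8 + 9 = 35 ≤ 35, interest score 9 + 17 + 16 + 6 + 8 = 56.
HCI + Vision + Compilers + Crypto: credit hours 4 + 11 + 2 + 12 = 29 ≤ 35, interest score 9 + 9 + 17 + 16 = 51.
HCI + Compilers + Crypto + Robotics: credit hours 4 + 2 + 12 + 9 = 27 ≤ 35, interest score 9 + 17 + 16 + 8 = 50.
Best is HCI, Compilers, Crypto, ML, and Robotics with total interest score 56.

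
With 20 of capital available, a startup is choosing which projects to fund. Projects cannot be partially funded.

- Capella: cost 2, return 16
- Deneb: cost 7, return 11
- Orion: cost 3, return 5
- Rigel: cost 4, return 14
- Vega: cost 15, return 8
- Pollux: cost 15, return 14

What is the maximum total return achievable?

Allowing fractional choices, the relaxed optimum would be about 49.7, but projects are indivisible.
Capella + Deneb + Rigel: cost 2 + 7 + 4 = 13 ≤ 20, return 16 + 11 + 14 = 41.
Capella + Deneb + Orion + Rigel: cost 2 + 7 + 3 + 4 = 16 ≤ 20, return 16 + 11 + 5 + 14 = 46.
Best is Capella, Deneb, Orion, and Rigel with total return 46.

46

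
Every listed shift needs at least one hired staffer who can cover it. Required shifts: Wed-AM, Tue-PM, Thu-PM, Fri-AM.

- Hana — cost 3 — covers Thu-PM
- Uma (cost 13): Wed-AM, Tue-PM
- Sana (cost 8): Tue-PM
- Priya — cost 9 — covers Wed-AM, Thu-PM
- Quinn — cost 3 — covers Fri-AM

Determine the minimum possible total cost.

This is an integer covering problem.
Choose Hana, Uma, and Quinn: together they cover Wed-AM, Tue-PM, Thu-PM, Fri-AM — every shift.
Total cost: 3 + 13 + 3 = 19.
No cover costs less than 19.

19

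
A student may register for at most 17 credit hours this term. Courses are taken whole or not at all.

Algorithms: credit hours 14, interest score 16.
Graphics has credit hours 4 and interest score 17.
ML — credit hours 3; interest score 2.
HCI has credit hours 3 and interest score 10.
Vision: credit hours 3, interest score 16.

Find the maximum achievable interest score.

Allowing fractional choices, the relaxed optimum would be about 51.0, but courses are indivisible.
Graphics + ML + HCI + Vision: credit hours 4 + 3 + 3 + 3 = 13 ≤ 17, interest score 17 + 2 + 10 + 16 = 45.
Graphics + ML + Vision: credit hours 4 + 3 + 3 = 10 ≤ 17, interest score 17 + 2 + 16 = 35.
Graphics + HCI + Vision: credit hours 4 + 3 + 3 = 10 ≤ 17, interest score 17 + 10 + 16 = 43.
Best is Graphics, ML, HCI, and Vision with total interest score 45.

45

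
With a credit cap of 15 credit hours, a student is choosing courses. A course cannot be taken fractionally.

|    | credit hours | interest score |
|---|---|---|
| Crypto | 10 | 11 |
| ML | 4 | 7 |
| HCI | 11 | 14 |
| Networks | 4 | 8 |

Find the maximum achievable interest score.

Allowing fractional choices, the relaxed optimum would be about 23.9, but courses are indivisible.
HCI + Networks: credit hours 11 + 4 = 15 ≤ 15, interest score 14 + 8 = 22.
ML + HCI: credit hours 4 + 11 = 15 ≤ 15, interest score 7 + 14 = 21.
Crypto + Networks: credit hours 10 + 4 = 14 ≤ 15, interest score 11 + 8 = 19.
Best is HCI and Networks with total interest score 22.

22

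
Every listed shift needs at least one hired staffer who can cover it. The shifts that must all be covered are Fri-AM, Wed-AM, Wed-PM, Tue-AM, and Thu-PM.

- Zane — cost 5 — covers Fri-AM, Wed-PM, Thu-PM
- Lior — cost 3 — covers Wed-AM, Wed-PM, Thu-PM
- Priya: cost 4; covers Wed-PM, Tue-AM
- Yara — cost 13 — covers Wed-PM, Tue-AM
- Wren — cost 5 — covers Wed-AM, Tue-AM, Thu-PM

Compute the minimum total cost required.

Choose Zane and Wren: together they cover Fri-AM, Wed-AM, Wed-PM, Tue-AM, Thu-PM — every shift.
Total cost: 5 + 5 = 10.

10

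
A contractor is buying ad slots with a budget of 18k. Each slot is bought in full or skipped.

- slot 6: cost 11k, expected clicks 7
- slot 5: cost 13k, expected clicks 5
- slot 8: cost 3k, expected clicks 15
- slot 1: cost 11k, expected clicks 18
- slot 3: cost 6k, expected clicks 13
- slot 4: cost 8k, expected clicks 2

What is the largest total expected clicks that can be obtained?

33

slot 1 + slot 3: cost 11 + 6 = 17 ≤ 18, expected clicks 18 + 13 = 31.
slot 8 + slot 3 + slot 4: cost 3 + 6 + 8 = 17 ≤ 18, expected clicks 15 + 13 + 2 = 30.
slot 8 + slot 1: cost 3 + 11 = 14 ≤ 18, expected clicks 15 + 18 = 33.
Best is slot 8 and slot 1 with total expected clicks 33.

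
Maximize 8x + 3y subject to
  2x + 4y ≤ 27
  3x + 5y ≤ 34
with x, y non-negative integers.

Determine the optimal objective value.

88

(x,y)=(11,0) is feasible, giving 88.
(x,y)=(10,0) is feasible, giving 80.
The best lattice point is (11,0), giving 88.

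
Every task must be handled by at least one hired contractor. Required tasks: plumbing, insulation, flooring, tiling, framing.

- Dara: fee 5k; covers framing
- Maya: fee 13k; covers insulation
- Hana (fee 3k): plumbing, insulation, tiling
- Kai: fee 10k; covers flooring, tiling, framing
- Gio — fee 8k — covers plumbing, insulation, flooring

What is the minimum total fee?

13

This is an integer covering problem.
The greedy cost-per-new-task heuristic would pick Hana, Dara, and Gio for 16, but a cheaper cover exists.
Choose Hana and Kai: together they cover plumbing, insulation, flooring, tiling, framing — every task.
Total fee: 3 + 10 = 13.
No cover costs less than 13.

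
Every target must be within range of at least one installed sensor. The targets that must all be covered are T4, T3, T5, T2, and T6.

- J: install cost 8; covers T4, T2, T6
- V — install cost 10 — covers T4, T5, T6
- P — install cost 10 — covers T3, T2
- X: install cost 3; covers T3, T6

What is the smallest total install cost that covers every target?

20

The greedy cost-per-new-target heuristic would pick X, J, and V for 21, but a cheaper cover exists.
Choose V and P: together they cover T4, T3, T5, T2, T6 — every target.
Total install cost: 10 + 10 = 20.
No cover costs less than 20.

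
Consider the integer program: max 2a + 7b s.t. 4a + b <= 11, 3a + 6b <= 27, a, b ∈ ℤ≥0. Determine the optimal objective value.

The continuous relaxation peaks at (0, 4.5) with value 31.50; rounding to a feasible lattice point costs some objective.
(a,b)=(1,4): 4·1+1·4=8≤11, 3·1+6·4=27≤27, objective 30.
(a,b)=(0,4): 4·0+1·4=4≤11, 3·0+6·4=24≤27, objective 28.
Maximum is 30 at (a,b)=(1,4).

30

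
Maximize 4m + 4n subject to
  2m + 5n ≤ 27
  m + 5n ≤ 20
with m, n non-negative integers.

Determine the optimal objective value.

(m,n)=(13,0) is feasible, giving 52.
(m,n)=(12,0) is feasible, giving 48.
No feasible integer point exceeds 52.

52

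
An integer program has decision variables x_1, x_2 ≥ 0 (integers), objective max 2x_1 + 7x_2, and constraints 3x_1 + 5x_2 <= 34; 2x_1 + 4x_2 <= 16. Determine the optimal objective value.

(x_1,x_2)=(0,4): 3·0+5·4=20≤34, 2·0+4·4=16≤16, objective 28.
(x_1,x_2)=(1,3): 3·1+5·3=18≤34, 2·1+4·3=14≤16, objective 23.
(x_1,x_2)=(0,3): 3·0+5·3=15≤34, 2·0+4·3=12≤16, objective 21.
Maximum is 28 at (x_1,x_2)=(0,4).

28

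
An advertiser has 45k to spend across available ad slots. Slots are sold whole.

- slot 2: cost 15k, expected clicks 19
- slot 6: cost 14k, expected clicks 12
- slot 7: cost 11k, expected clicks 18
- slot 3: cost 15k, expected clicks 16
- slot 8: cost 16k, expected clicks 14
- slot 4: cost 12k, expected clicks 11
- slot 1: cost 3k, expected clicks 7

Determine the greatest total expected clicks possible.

Allowing fractional choices, the relaxed optimum would be about 60.9, but ad slots are indivisible.
slot 2 + slot 7 + slot 3 + slot 1: cost 15 + 11 + 15 + 3 = 44 ≤ 45, expected clicks 19 + 18 + 16 + 7 = 60.
slot 2 + slot 6 + slot 7 + slot 1: cost 15 + 14 + 11 + 3 = 43 ≤ 45, expected clicks 19 + 12 + 18 + 7 = 56.
slot 2 + slot 7 + slot 8 + slot 1: cost 15 + 11 + 16 + 3 = 45 ≤ 45, expected clicks 19 + 18 + 14 + 7 = 58.
Best is slot 2, slot 7, slot 3, and slot 1 with total expected clicks 60.

60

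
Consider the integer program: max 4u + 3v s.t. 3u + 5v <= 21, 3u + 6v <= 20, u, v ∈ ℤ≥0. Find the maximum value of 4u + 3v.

24

The continuous relaxation peaks at (6.67, 0) with value 26.67; rounding to a feasible lattice point costs some objective.
(u,v)=(6,0): 3·6+5·0=18≤21, 3·6+6·0=18≤20, objective 24.
(u,v)=(5,0): 3·5+5·0=15≤21, 3·5+6·0=15≤20, objective 20.
The best lattice point is (6,0), giving 24.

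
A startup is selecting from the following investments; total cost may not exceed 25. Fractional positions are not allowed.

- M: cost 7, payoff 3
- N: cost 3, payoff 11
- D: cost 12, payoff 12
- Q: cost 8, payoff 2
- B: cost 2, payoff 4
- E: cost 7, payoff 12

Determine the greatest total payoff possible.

Allowing fractional choices, the relaxed optimum would be about 39.4, but investments are indivisible.
M + N + B + E: cost 7 + 3 + 2 + 7 = 19 ≤ 25, payoff 3 + 11 + 4 + 12 = 30.
N + D + B + E: cost 3 + 12 + 2 + 7 = 24 ≤ 25, payoff 11 + 12 + 4 + 12 = 39.
N + D + E: cost 3 + 12 + 7 = 22 ≤ 25, payoff 11 + 12 + 12 = 35.
Best is N, D, B, and E with total payoff 39.

39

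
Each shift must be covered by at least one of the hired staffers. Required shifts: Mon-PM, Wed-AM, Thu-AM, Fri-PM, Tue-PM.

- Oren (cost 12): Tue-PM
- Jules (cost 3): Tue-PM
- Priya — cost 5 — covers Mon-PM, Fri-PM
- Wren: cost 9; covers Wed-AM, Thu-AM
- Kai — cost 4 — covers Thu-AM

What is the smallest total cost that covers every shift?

The greedy cost-per-new-shift heuristic would pick Priya, Jules, Kai, and Wren for 21, but a cheaper cover exists.
Choose Jules, Priya, and Wren: together they cover Mon-PM, Wed-AM, Thu-AM, Fri-PM, Tue-PM — every shift.
Total cost: 3 + 5 + 9 = 17.
No cover costs less than 17.

17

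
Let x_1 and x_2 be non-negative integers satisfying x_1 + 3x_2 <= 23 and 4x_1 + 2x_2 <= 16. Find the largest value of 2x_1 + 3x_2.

(x_1,x_2)=(0,7) is feasible, giving 21.
(x_1,x_2)=(1,6) is feasible, giving 20.
(x_1,x_2)=(0,6) is feasible, giving 18.
No feasible integer point exceeds 21.

21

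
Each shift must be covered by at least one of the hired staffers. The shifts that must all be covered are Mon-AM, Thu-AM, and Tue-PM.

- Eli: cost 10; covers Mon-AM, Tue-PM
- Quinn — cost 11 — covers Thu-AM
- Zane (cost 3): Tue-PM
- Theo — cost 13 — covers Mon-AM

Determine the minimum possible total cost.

21

This is an integer covering problem.
The greedy cost-per-new-shift heuristic would pick Zane, Eli, and Quinn for 24, but a cheaper cover exists.
Choose Eli and Quinn: together they cover Mon-AM, Thu-AM, Tue-PM — every shift.
Total cost: 10 + 11 = 21.
No cover costs less than 21.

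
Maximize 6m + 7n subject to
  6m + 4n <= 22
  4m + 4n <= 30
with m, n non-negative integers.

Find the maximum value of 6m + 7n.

The continuous relaxation peaks at (0, 5.5) with value 38.50; rounding to a feasible lattice point costs some objective.
(m,n)=(0,5): 6·0+4·5=20≤22, 4·0+4·5=20≤30, objective 35.
(m,n)=(1,4): 6·1+4·4=22≤22, 4·1+4·4=20≤30, objective 34.
(m,n)=(0,4): 6·0+4·4=16≤22, 4·0+4·4=16≤30, objective 28.
Maximum is 35 at (m,n)=(0,5).

35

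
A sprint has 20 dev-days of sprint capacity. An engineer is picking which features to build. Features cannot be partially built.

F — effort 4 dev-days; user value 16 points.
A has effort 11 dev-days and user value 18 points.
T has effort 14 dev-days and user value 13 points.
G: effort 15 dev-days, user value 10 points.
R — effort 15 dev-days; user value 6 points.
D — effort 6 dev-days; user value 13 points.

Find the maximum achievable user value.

34

Allowing fractional choices, the relaxed optimum would be about 45.4, but features are indivisible.
F + D: effort 4 + 6 = 10 ≤ 20, user value 16 + 13 = 29.
F + A: effort 4 + 11 = 15 ≤ 20, user value 16 + 18 = 34.
A + D: effort 11 + 6 = 17 ≤ 20, user value 18 + 13 = 31.
Best is F and A with total user value 34.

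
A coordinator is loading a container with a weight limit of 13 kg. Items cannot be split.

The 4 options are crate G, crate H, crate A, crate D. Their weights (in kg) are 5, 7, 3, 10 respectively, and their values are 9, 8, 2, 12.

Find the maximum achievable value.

17

crate G + crate H: weight 5 + 7 = 12 ≤ 13, value 9 + 8 = 17.
crate A + crate D: weight 3 + 10 = 13 ≤ 13, value 2 + 12 = 14.
Best is crate G and crate H with total value 17.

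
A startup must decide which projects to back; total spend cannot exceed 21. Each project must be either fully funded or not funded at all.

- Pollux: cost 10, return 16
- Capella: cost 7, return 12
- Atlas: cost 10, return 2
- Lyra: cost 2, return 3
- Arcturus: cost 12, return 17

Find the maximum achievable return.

32

Allowing fractional choices, the relaxed optimum would be about 33.8, but projects are indivisible.
Pollux + Capella + Lyra: cost 10 + 7 + 2 = 19 ≤ 21, return 16 + 12 + 3 = 31.
Capella + Lyra + Arcturus: cost 7 + 2 + 12 = 21 ≤ 21, return 12 + 3 + 17 = 32.
Best is Capella, Lyra, and Arcturus with total return 32.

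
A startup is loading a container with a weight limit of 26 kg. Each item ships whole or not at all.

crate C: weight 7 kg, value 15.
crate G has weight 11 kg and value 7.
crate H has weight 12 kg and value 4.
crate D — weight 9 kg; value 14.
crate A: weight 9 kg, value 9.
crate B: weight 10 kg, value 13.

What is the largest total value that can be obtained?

This is a 0-1 knapsack instance.
Take crate C, crate D, and crate B: weight 7 + 9 + 10 = 26 ≤ 26, value 15 + 14 + 13 = 42.
No other feasible combination does better.

42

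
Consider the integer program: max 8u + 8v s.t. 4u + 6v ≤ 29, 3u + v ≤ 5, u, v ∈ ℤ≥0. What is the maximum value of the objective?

Relaxing integrality, the LP optimum is 38.86 at (u,v) = (0.0714, 4.79), which is not an integer point.
(u,v)=(0,4): 4·0+6·4=24≤29, 3·0+1·4=4≤5, objective 32.
(u,v)=(0,3): 4·0+6·3=18≤29, 3·0+1·3=3≤5, objective 24.
The best lattice point is (0,4), giving 32.

32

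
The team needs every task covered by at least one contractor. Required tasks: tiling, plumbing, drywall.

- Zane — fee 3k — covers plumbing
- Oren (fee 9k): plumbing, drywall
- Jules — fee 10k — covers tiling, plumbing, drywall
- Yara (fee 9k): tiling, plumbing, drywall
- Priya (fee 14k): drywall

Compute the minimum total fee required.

9

The greedy cost-per-new-task heuristic would pick Zane and Yara for 12, but a cheaper cover exists.
Yara alone covers tiling, plumbing, drywall — every task.
Total fee: 9.
No cover costs less than 9.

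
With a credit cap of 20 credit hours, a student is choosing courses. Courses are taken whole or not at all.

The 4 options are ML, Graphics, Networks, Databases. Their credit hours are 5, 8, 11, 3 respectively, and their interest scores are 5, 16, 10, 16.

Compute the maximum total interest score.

37

Take ML, Graphics, and Databases: credit hours 5 + 8 + 3 = 16 ≤ 20, interest score 5 + 16 + 16 = 37.
No other feasible combination does better.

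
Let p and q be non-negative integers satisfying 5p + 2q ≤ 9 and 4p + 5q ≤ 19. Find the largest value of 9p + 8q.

(p,q)=(1,2): 5·1+2·2=9≤9, 4·1+5·2=14≤19, objective 25.
(p,q)=(0,3): 5·0+2·3=6≤9, 4·0+5·3=15≤19, objective 24.
No feasible integer point exceeds 25.

25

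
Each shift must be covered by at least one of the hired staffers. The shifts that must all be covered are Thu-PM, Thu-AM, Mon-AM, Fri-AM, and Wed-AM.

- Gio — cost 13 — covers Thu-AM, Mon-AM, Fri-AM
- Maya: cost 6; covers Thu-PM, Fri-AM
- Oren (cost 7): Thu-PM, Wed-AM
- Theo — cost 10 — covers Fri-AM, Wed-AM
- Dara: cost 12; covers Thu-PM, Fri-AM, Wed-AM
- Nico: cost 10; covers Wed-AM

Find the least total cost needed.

20

The greedy cost-per-new-shift heuristic would pick Maya, Gio, and Oren for 26, but a cheaper cover exists.
Choose Gio and Oren: together they cover Thu-PM, Thu-AM, Mon-AM, Fri-AM, Wed-AM — every shift.
Total cost: 13 + 7 = 20.
No cover costs less than 20.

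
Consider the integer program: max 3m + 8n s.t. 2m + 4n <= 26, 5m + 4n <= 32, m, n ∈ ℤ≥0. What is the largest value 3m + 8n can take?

51

(m,n)=(1,6) is feasible, giving 51.
(m,n)=(0,6) is feasible, giving 48.
Maximum is 51 at (m,n)=(1,6).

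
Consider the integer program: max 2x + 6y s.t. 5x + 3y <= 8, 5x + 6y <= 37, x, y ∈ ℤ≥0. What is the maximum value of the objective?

The continuous relaxation peaks at (0, 2.67) with value 16.00; rounding to a feasible lattice point costs some objective.
(x,y)=(0,2): 5·0+3·2=6≤8, 5·0+6·2=12≤37, objective 12.
(x,y)=(1,1): 5·1+3·1=8≤8, 5·1+6·1=11≤37, objective 8.
(x,y)=(0,1): 5·0+3·1=3≤8, 5·0+6·1=6≤37, objective 6.
The best lattice point is (0,2), giving 12.

12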